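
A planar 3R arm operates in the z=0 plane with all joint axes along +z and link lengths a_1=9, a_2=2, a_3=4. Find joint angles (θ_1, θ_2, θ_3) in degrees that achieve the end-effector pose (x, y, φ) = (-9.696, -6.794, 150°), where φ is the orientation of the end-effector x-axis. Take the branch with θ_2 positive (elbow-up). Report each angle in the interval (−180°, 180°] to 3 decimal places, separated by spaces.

wrist centre = target − a_3·(cos φ, sin φ) = (-6.2319, -8.7940)
cos θ_2 = (116.1710−9²−2²)/(2·9·2) = 0.8659; θ_2 = 30.0188° (elbow-up)
β = atan2(-8.7940,-6.2319) = -125.3234°; ψ = atan2(1.0006,10.7317) = 5.3266°
θ_1 = β − ψ = -130.6500°
θ_3 = φ − θ_1 − θ_2 = -109.3689° (wrapped to (-180°,180°])

-130.650 30.019 -109.369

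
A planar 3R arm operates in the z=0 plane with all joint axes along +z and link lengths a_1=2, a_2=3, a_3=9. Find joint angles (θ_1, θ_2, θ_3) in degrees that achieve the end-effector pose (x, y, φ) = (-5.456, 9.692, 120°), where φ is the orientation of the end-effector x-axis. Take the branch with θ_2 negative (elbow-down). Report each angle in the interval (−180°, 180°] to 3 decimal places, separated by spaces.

-149.996 -134.995 44.990

wrist centre = target − a_3·(cos φ, sin φ) = (-0.9560, 1.8978)
cos θ_2 = (4.5155−2²−3²)/(2·2·3) = -0.7070; θ_2 = -134.9949° (elbow-down)
β = atan2(1.8978,-0.9560) = 116.7366°; ψ = atan2(-2.1215,-0.1211) = -93.2679°
θ_1 = β − ψ = 210.0045°
θ_3 = φ − θ_1 − θ_2 = 44.9904° (wrapped to (-180°,180°])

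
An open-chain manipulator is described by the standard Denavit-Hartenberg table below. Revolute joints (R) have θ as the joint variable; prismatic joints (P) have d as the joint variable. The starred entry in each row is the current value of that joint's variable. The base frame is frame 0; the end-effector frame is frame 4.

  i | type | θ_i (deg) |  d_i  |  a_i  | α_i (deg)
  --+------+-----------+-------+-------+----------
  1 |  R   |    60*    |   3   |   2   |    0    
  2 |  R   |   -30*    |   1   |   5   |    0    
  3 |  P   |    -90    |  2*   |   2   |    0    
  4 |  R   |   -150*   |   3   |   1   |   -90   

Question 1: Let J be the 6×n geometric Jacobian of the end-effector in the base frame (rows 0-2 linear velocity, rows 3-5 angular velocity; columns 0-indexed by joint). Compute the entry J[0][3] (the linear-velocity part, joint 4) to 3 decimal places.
axis z_3 = (0.0000,0.0000,1.0000); lever o_n−o_3 = (-0.8660,0.5000,3.0000)
cross product → J_v[:, 3] = (-0.5000,-0.8660,0.0000)
J_ω[:, 3] = z_3
entry J[0][3] = -0.5000

-0.500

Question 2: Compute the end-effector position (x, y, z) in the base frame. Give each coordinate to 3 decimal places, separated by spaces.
5.464 3.000 9.000

after link 1: o_1 = (1.0000, 1.7321, 3.0000)
after link 2: o_2 = (5.3301, 4.2321, 4.0000)
after link 3: o_3 = (6.3301, 2.5000, 6.0000)
after link 4: o_4 = (5.4641, 3.0000, 9.0000)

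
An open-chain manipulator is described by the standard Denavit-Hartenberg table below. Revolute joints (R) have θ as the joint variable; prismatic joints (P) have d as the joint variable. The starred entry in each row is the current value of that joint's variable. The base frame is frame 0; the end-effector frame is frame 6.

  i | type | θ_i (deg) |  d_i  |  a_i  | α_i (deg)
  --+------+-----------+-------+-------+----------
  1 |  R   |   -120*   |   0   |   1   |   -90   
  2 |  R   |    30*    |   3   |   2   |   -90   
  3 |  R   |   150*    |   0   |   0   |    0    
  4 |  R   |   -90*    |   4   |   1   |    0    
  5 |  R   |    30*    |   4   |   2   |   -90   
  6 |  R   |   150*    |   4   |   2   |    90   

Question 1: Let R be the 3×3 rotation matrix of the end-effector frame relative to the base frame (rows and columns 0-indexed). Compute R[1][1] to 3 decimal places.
End-effector y-axis (col 1 of R) = (0.4330,0.7500,0.5000)
R[1][1] = 0.7500

0.750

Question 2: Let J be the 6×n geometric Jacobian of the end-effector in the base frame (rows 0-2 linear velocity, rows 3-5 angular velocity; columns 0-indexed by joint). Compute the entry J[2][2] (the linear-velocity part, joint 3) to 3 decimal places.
axis z_2 = (0.2500,0.4330,-0.8660); lever o_n−o_2 = (2.2835,6.2231,-4.3122)
cross product → J_v[:, 2] = (3.5221,-0.8995,0.5670)
J_ω[:, 2] = z_2
entry J[2][2] = 0.5670

0.567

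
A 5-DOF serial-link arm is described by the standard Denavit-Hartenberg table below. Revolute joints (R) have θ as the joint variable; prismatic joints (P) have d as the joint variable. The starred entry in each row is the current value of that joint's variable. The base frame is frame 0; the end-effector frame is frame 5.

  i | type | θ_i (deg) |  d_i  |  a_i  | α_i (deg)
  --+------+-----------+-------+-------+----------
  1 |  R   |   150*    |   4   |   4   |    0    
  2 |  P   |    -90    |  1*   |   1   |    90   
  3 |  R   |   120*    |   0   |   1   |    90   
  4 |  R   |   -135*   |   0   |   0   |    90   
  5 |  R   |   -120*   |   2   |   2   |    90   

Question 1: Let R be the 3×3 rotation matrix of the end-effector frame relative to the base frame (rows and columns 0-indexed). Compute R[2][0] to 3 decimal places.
End-effector x-axis (col 0 of R) = (-0.1572,-0.9794,-0.1268)
R[2][0] = -0.1268

-0.127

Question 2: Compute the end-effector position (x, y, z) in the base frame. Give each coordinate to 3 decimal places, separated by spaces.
-1.950 0.380 4.388

after link 1: o_1 = (-3.4641, 2.0000, 4.0000)
after link 2: o_2 = (-2.9641, 2.8660, 5.0000)
after link 3: o_3 = (-3.2141, 2.4330, 5.8660)
after link 4: o_4 = (-3.2141, 2.4330, 5.8660)
after link 5: o_5 = (-1.9502, 0.3795, 4.3876)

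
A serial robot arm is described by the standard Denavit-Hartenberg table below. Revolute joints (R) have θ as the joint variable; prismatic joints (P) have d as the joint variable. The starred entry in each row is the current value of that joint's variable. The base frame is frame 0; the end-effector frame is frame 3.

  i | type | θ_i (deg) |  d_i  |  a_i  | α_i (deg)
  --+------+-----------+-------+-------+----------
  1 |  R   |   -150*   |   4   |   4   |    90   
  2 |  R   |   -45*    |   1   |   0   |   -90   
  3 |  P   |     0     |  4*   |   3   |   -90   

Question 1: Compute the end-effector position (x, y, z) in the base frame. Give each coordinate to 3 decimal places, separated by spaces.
after link 1: o_1 = (-3.4641, -2.0000, 4.0000)
after link 2: o_2 = (-3.9641, -1.1340, 4.0000)
after link 3: o_3 = (-8.2507, -3.6088, 4.7071)

-8.251 -3.609 4.707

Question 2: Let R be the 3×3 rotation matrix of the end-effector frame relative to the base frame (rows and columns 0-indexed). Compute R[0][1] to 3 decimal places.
0.612

End-effector y-axis (col 1 of R) = (0.6124,0.3536,-0.7071)
R[0][1] = 0.6124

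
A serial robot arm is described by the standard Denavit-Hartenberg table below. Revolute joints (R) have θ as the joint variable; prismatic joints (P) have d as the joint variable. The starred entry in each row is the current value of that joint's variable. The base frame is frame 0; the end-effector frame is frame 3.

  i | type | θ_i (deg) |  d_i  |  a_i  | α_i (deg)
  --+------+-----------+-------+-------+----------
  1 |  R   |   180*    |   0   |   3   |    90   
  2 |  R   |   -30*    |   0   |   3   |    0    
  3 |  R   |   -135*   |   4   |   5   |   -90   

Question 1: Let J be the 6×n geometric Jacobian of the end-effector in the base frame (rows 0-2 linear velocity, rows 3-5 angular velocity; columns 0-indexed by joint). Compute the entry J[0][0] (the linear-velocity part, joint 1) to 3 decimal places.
-4.000

axis z_0 = ẑ; lever o_n−o_0 = (-0.7684,4.0000,-2.7941)
cross product → J_v[:, 0] = (-4.0000,-0.7684,0.0000)
J_ω[:, 0] = z_0
entry J[0][0] = -4.0000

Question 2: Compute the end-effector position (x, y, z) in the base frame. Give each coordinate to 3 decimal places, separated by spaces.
after link 1: o_1 = (-3.0000, 0.0000, 0.0000)
after link 2: o_2 = (-5.5981, 0.0000, -1.5000)
after link 3: o_3 = (-0.7684, 4.0000, -2.7941)

-0.768 4.000 -2.794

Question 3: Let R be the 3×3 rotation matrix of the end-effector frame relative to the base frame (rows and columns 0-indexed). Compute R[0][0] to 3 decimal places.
End-effector x-axis (col 0 of R) = (0.9659,-0.0000,-0.2588)
R[0][0] = 0.9659

0.966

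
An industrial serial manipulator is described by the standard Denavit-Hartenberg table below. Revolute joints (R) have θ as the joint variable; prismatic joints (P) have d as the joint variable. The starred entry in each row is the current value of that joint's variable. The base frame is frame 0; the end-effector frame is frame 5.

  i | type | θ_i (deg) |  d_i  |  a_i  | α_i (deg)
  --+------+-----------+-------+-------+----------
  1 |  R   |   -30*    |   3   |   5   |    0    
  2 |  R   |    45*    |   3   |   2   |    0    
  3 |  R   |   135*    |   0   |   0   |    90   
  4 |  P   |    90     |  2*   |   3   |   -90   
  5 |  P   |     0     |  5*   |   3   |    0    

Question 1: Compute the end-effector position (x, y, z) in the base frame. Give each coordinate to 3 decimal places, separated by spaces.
11.592 -2.750 12.000

after link 1: o_1 = (4.3301, -2.5000, 3.0000)
after link 2: o_2 = (6.2620, -1.9824, 6.0000)
after link 3: o_3 = (6.2620, -1.9824, 6.0000)
after link 4: o_4 = (7.2620, -0.2503, 9.0000)
after link 5: o_5 = (11.5921, -2.7503, 12.0000)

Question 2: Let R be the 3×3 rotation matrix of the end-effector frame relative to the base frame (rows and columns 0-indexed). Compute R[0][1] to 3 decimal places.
-0.500

End-effector y-axis (col 1 of R) = (-0.5000,-0.8660,-0.0000)
R[0][1] = -0.5000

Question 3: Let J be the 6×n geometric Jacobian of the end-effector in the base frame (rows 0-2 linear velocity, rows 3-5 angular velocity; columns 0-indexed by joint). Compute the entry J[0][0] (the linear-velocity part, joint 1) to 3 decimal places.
axis z_0 = ẑ; lever o_n−o_0 = (11.5921,-2.7503,12.0000)
cross product → J_v[:, 0] = (2.7503,11.5921,-0.0000)
J_ω[:, 0] = z_0
entry J[0][0] = 2.7503

2.750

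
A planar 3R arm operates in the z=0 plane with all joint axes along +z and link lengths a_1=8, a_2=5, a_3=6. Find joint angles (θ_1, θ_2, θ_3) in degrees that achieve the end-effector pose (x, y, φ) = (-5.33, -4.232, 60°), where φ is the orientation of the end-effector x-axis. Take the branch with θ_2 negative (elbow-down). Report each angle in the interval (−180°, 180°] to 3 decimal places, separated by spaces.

wrist centre = target − a_3·(cos φ, sin φ) = (-8.3300, -9.4282)
cos θ_2 = (158.2790−8²−5²)/(2·8·5) = 0.8660; θ_2 = -30.0044° (elbow-down)
β = atan2(-9.4282,-8.3300) = -131.4614°; ψ = atan2(-2.5003,12.3299) = -11.4633°
θ_1 = β − ψ = -119.9981°
θ_3 = φ − θ_1 − θ_2 = -149.9975° (wrapped to (-180°,180°])

-119.998 -30.004 -149.998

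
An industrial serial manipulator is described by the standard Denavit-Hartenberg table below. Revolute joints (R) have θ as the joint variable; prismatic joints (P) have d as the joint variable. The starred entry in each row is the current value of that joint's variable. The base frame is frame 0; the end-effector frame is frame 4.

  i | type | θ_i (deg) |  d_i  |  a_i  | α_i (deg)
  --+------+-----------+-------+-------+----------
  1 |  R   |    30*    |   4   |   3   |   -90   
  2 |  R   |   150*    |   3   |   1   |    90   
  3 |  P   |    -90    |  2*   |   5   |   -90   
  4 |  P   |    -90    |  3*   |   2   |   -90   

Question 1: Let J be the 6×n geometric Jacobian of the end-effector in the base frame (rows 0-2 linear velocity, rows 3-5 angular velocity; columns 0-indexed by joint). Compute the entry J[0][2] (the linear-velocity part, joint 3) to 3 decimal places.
0.433

prismatic axis z_2 = (0.4330,0.2500,-0.8660)
J_v[:, 2] = z_2; J_ω[:, 2] = (0,0,0)
entry J[0][2] = 0.4330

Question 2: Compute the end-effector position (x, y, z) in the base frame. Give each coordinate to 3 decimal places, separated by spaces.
2.330 -0.964 -1.464

after link 1: o_1 = (2.5981, 1.5000, 4.0000)
after link 2: o_2 = (0.3481, 3.6651, 3.5000)
after link 3: o_3 = (3.7141, -0.1651, 1.7679)
after link 4: o_4 = (2.3301, -0.9641, -1.4641)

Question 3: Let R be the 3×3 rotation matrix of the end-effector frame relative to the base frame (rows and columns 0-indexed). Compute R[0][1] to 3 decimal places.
0.750

End-effector y-axis (col 1 of R) = (0.7500,0.4330,0.5000)
R[0][1] = 0.7500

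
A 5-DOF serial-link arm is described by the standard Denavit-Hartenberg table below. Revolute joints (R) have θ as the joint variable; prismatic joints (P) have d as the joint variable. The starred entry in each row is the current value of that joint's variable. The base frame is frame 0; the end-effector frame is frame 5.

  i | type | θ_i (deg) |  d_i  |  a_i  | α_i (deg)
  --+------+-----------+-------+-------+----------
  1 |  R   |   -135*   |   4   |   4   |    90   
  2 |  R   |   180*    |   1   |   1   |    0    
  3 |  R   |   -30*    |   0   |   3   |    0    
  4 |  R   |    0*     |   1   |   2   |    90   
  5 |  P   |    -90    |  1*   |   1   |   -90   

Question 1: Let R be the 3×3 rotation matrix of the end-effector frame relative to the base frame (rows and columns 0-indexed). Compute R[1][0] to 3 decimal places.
-0.707

End-effector x-axis (col 0 of R) = (0.7071,-0.7071,0.0000)
R[1][0] = -0.7071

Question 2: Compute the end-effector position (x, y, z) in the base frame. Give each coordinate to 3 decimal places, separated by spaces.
-0.120 1.294 7.366

after link 1: o_1 = (-2.8284, -2.8284, 4.0000)
after link 2: o_2 = (-2.8284, -1.4142, 4.0000)
after link 3: o_3 = (-0.9913, 0.4229, 5.5000)
after link 4: o_4 = (-0.4737, 2.3548, 6.5000)
after link 5: o_5 = (-0.1201, 1.2941, 7.3660)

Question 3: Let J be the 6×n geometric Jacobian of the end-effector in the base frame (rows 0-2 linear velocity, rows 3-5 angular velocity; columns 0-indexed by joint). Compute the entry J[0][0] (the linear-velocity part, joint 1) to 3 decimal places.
-1.294

axis z_0 = ẑ; lever o_n−o_0 = (-0.1201,1.2941,7.3660)
cross product → J_v[:, 0] = (-1.2941,-0.1201,0.0000)
J_ω[:, 0] = z_0
entry J[0][0] = -1.2941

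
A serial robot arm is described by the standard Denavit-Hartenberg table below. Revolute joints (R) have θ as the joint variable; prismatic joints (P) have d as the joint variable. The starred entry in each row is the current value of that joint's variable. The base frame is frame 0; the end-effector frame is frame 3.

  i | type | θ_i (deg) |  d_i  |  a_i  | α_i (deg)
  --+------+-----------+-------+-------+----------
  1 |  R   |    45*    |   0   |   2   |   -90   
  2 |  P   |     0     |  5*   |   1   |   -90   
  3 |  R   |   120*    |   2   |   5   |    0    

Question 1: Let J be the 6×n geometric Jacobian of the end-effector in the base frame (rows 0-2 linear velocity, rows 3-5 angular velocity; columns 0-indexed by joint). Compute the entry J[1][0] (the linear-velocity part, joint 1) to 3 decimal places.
axis z_0 = ẑ; lever o_n−o_0 = (-0.1201,0.8272,-2.0000)
cross product → J_v[:, 0] = (-0.8272,-0.1201,0.0000)
J_ω[:, 0] = z_0
entry J[1][0] = -0.1201

-0.120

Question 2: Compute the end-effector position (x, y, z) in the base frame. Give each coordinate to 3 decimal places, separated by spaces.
after link 1: o_1 = (1.4142, 1.4142, 0.0000)
after link 2: o_2 = (-1.4142, 5.6569, 0.0000)
after link 3: o_3 = (-0.1201, 0.8272, -2.0000)

-0.120 0.827 -2.000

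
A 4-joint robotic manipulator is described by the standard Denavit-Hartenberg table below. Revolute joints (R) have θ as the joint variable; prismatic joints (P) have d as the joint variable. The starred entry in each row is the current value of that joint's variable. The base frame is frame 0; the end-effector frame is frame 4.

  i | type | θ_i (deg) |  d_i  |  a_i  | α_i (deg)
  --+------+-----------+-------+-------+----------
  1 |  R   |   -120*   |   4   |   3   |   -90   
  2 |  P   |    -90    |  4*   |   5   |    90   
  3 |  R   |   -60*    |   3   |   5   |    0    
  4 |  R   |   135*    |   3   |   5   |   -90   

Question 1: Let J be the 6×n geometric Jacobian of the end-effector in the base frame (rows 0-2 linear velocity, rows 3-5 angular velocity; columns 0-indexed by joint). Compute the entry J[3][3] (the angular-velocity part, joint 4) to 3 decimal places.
axis z_3 = (0.5000,0.8660,0.0000); lever o_n−o_3 = (5.6826,0.1833,1.2941)
cross product → J_v[:, 3] = (1.1207,-0.6470,-4.8296)
J_ω[:, 3] = z_3
entry J[3][3] = 0.5000

0.500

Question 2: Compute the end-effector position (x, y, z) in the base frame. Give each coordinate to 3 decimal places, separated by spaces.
5.397 0.348 12.794

after link 1: o_1 = (-1.5000, -2.5981, 4.0000)
after link 2: o_2 = (1.9641, -4.5981, 9.0000)
after link 3: o_3 = (-0.2859, 0.1651, 11.5000)
after link 4: o_4 = (5.3967, 0.3483, 12.7941)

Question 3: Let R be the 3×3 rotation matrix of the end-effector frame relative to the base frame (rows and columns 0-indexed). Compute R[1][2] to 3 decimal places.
-0.129

End-effector z-axis (col 2 of R) = (0.2241,-0.1294,-0.9659)
R[1][2] = -0.1294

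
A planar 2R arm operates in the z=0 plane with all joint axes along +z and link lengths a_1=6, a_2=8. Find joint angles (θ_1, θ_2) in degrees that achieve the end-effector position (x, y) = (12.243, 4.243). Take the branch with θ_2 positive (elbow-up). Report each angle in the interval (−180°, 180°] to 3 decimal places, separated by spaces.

cos θ_2 = (167.8941−6²−8²)/(2·6·8) = 0.7072; θ_2 = 44.9900° (elbow-up)
β = atan2(4.2430,12.2430) = 19.1145°; ψ = atan2(5.6559,11.6578) = 25.8806°
θ_1 = β − ψ = -6.7661°

-6.766 44.990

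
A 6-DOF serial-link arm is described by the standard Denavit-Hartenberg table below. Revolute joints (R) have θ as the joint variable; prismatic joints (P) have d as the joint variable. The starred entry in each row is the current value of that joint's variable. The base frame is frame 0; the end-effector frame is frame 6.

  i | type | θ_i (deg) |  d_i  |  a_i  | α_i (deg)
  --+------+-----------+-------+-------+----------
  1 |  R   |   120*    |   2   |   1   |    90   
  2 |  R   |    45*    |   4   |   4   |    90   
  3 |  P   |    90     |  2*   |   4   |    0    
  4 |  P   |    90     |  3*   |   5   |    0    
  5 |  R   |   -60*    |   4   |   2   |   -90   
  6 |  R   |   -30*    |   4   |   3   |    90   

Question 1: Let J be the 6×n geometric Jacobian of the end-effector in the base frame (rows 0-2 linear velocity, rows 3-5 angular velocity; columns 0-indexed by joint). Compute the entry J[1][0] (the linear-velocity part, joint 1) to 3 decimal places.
6.824

axis z_0 = ẑ; lever o_n−o_0 = (6.8235,8.1454,-10.2069)
cross product → J_v[:, 0] = (-8.1454,6.8235,0.0000)
J_ω[:, 0] = z_0
entry J[1][0] = 6.8235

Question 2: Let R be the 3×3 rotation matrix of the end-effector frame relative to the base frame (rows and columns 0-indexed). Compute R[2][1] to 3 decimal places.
End-effector y-axis (col 1 of R) = (-0.1268,-0.7803,-0.6124)
R[2][1] = -0.6124

-0.612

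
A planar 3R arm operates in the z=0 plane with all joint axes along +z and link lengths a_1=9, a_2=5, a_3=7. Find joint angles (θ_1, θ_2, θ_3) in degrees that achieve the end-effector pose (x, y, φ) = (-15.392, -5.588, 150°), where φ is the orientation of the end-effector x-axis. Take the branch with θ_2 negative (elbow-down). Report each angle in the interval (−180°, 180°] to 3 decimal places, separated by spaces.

-120.001 -45.002 -44.997

wrist centre = target − a_3·(cos φ, sin φ) = (-9.3298, -9.0880)
cos θ_2 = (169.6373−9²−5²)/(2·9·5) = 0.7071; θ_2 = -45.0021° (elbow-down)
β = atan2(-9.0880,-9.3298) = -135.7522°; ψ = atan2(-3.5357,12.5354) = -15.7513°
θ_1 = β − ψ = -120.0009°
θ_3 = φ − θ_1 − θ_2 = -44.9970° (wrapped to (-180°,180°])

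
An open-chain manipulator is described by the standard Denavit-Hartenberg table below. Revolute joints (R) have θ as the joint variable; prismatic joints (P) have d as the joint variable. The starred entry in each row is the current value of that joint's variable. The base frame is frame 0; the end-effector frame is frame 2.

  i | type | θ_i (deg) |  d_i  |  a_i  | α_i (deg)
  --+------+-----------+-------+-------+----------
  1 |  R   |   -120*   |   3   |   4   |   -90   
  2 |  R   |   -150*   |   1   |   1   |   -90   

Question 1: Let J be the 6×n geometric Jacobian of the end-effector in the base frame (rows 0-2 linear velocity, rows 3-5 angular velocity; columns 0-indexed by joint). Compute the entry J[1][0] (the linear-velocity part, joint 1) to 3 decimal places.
-0.701

axis z_0 = ẑ; lever o_n−o_0 = (-0.7010,-3.2141,3.5000)
cross product → J_v[:, 0] = (3.2141,-0.7010,0.0000)
J_ω[:, 0] = z_0
entry J[1][0] = -0.7010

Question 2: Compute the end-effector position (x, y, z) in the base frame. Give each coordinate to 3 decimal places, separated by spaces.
-0.701 -3.214 3.500

after link 1: o_1 = (-2.0000, -3.4641, 3.0000)
after link 2: o_2 = (-0.7010, -3.2141, 3.5000)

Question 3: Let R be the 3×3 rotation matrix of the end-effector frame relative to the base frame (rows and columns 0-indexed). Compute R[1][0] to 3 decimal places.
0.750

End-effector x-axis (col 0 of R) = (0.4330,0.7500,0.5000)
R[1][0] = 0.7500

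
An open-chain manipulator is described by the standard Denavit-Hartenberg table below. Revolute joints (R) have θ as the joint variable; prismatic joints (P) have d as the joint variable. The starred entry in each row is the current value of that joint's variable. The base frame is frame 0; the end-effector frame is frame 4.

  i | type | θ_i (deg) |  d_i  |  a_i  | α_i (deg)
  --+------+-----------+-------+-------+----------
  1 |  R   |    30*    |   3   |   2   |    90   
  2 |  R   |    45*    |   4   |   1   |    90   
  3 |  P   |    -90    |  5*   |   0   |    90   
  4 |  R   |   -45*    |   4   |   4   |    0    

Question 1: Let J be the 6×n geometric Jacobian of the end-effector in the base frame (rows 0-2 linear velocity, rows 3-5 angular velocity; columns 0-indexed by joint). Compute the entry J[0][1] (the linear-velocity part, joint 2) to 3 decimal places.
axis z_1 = (0.5000,-0.8660,0.0000); lever o_n−o_1 = (0.0785,-1.3075,-3.6569)
cross product → J_v[:, 1] = (3.1669,1.8284,-0.5858)
J_ω[:, 1] = z_1
entry J[0][1] = 3.1669

3.167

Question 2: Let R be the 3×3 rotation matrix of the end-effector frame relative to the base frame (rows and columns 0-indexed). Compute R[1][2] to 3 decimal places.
End-effector z-axis (col 2 of R) = (-0.6124,-0.3536,-0.7071)
R[1][2] = -0.3536

-0.354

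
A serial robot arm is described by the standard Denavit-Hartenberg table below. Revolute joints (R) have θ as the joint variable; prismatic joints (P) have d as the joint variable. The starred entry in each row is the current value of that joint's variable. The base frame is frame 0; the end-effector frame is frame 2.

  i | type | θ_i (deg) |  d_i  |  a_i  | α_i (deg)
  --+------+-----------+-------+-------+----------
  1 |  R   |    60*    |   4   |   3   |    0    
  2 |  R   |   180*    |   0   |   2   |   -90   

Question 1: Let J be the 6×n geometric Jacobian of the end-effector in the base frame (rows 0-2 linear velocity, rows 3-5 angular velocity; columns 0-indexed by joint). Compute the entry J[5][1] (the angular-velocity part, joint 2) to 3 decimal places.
1.000

axis z_1 = (0.0000,0.0000,1.0000); lever o_n−o_1 = (-1.0000,-1.7321,0.0000)
cross product → J_v[:, 1] = (1.7321,-1.0000,0.0000)
J_ω[:, 1] = z_1
entry J[5][1] = 1.0000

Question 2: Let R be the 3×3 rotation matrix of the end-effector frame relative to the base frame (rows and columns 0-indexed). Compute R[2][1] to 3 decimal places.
-1.000

End-effector y-axis (col 1 of R) = (0.0000,-0.0000,-1.0000)
R[2][1] = -1.0000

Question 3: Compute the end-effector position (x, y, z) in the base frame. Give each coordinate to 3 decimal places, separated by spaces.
0.500 0.866 4.000

after link 1: o_1 = (1.5000, 2.5981, 4.0000)
after link 2: o_2 = (0.5000, 0.8660, 4.0000)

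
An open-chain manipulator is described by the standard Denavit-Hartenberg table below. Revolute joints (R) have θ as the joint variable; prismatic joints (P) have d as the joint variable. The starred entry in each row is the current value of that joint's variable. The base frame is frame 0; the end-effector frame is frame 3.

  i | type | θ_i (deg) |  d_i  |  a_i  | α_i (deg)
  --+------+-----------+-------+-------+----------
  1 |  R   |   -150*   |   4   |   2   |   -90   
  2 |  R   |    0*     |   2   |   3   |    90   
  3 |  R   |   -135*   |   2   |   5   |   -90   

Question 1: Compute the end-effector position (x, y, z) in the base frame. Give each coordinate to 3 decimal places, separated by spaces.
-2.036 0.598 6.000

after link 1: o_1 = (-1.7321, -1.0000, 4.0000)
after link 2: o_2 = (-3.3301, -4.2321, 4.0000)
after link 3: o_3 = (-2.0360, 0.5976, 6.0000)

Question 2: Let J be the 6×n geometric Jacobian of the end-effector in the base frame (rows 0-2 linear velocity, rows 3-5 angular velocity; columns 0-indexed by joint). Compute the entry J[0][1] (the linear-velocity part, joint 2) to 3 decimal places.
axis z_1 = (0.5000,-0.8660,0.0000); lever o_n−o_1 = (-0.3040,1.5976,2.0000)
cross product → J_v[:, 1] = (-1.7321,-1.0000,0.5355)
J_ω[:, 1] = z_1
entry J[0][1] = -1.7321

-1.732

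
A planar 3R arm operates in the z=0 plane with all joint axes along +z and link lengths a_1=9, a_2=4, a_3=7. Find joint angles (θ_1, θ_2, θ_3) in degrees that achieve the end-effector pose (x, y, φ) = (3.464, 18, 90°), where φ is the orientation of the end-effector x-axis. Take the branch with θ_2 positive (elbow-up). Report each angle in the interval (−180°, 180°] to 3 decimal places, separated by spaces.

wrist centre = target − a_3·(cos φ, sin φ) = (3.4640, 11.0000)
cos θ_2 = (132.9993−9²−4²)/(2·9·4) = 0.5000; θ_2 = 60.0006° (elbow-up)
β = atan2(11.0000,3.4640) = 72.5203°; ψ = atan2(3.4641,11.0000) = 17.4803°
θ_1 = β − ψ = 55.0400°
θ_3 = φ − θ_1 − θ_2 = -25.0406° (wrapped to (-180°,180°])

55.040 60.001 -25.041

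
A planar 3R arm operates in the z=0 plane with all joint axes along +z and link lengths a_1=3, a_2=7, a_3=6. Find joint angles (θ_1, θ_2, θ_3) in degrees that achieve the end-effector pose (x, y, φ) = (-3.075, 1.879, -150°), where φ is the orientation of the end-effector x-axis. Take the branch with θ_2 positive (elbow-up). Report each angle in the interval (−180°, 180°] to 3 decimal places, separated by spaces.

wrist centre = target − a_3·(cos φ, sin φ) = (2.1212, 4.8790)
cos θ_2 = (28.3039−3²−7²)/(2·3·7) = -0.7070; θ_2 = 134.9953° (elbow-up)
β = atan2(4.8790,2.1212) = 66.5029°; ψ = atan2(4.9501,-1.9493) = 111.4943°
θ_1 = β − ψ = -44.9913°
θ_3 = φ − θ_1 − θ_2 = 119.9960° (wrapped to (-180°,180°])

-44.991 134.995 119.996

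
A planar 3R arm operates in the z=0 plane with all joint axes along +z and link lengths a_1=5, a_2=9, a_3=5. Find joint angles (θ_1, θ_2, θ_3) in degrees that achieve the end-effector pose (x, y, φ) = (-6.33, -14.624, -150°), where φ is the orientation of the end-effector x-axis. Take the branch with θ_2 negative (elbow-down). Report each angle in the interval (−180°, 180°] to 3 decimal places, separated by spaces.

-59.995 -60.007 -29.998

wrist centre = target − a_3·(cos φ, sin φ) = (-1.9999, -12.1240)
cos θ_2 = (150.9909−5²−9²)/(2·5·9) = 0.4999; θ_2 = -60.0067° (elbow-down)
β = atan2(-12.1240,-1.9999) = -99.3667°; ψ = atan2(-7.7948,9.4991) = -39.3716°
θ_1 = β − ψ = -59.9951°
θ_3 = φ − θ_1 − θ_2 = -29.9982° (wrapped to (-180°,180°])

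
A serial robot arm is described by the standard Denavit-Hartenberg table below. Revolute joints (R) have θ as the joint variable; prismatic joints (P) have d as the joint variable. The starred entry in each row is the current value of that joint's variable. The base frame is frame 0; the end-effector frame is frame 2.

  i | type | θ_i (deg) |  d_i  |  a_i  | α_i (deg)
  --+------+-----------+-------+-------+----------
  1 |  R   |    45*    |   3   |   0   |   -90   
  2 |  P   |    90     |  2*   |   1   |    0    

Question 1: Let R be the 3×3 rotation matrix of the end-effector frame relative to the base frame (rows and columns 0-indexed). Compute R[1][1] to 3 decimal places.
-0.707

End-effector y-axis (col 1 of R) = (-0.7071,-0.7071,-0.0000)
R[1][1] = -0.7071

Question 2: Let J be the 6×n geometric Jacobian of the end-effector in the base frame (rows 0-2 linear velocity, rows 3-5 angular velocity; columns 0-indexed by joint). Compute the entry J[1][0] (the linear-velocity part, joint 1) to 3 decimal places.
-1.414

axis z_0 = ẑ; lever o_n−o_0 = (-1.4142,1.4142,2.0000)
cross product → J_v[:, 0] = (-1.4142,-1.4142,0.0000)
J_ω[:, 0] = z_0
entry J[1][0] = -1.4142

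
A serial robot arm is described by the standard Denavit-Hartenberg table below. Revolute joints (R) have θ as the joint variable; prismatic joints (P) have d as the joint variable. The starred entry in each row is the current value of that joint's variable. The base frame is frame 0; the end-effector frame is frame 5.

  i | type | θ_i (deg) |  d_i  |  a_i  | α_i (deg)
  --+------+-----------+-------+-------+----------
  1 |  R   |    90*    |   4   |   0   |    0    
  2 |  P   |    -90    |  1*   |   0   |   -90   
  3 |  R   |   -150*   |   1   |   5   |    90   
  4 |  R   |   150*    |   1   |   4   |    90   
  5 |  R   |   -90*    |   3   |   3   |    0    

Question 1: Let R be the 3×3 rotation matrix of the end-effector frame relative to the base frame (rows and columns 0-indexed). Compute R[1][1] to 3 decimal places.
0.500

End-effector y-axis (col 1 of R) = (0.7500,0.5000,-0.4330)
R[1][1] = 0.5000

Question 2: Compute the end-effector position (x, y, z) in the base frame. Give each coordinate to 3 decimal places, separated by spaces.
-1.629 5.598 8.250

after link 1: o_1 = (0.0000, 0.0000, 4.0000)
after link 2: o_2 = (0.0000, 0.0000, 5.0000)
after link 3: o_3 = (-4.3301, 1.0000, 7.5000)
after link 4: o_4 = (-1.8301, 3.0000, 4.9019)
after link 5: o_5 = (-1.6292, 5.5981, 8.2500)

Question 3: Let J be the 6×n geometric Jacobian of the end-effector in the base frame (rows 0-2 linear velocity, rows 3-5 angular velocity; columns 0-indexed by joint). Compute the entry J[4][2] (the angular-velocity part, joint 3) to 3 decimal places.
1.000

axis z_2 = (0.0000,1.0000,0.0000); lever o_n−o_2 = (-1.6292,5.5981,3.2500)
cross product → J_v[:, 2] = (3.2500,-0.0000,1.6292)
J_ω[:, 2] = z_2
entry J[4][2] = 1.0000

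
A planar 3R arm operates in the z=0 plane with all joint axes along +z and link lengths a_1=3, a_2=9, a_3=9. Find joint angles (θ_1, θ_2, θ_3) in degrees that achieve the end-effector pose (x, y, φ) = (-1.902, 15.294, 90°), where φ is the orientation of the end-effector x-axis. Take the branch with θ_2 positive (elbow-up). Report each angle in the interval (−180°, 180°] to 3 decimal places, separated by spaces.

-30.006 150.005 -29.999

wrist centre = target − a_3·(cos φ, sin φ) = (-1.9020, 6.2940)
cos θ_2 = (43.2320−3²−9²)/(2·3·9) = -0.8661; θ_2 = 150.0055° (elbow-up)
β = atan2(6.2940,-1.9020) = 106.8144°; ψ = atan2(4.4993,-4.7947) = 136.8205°
θ_1 = β − ψ = -30.0061°
θ_3 = φ − θ_1 − θ_2 = -29.9994° (wrapped to (-180°,180°])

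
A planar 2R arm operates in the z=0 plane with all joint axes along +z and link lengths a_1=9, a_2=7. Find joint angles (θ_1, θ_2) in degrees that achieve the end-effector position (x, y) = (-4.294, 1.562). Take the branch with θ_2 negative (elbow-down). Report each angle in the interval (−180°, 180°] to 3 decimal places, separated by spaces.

-149.999 -150.002

cos θ_2 = (20.8783−9²−7²)/(2·9·7) = -0.8660; θ_2 = -150.0023° (elbow-down)
β = atan2(1.5620,-4.2940) = 160.0105°; ψ = atan2(-3.4998,2.9377) = -49.9900°
θ_1 = β − ψ = 210.0005°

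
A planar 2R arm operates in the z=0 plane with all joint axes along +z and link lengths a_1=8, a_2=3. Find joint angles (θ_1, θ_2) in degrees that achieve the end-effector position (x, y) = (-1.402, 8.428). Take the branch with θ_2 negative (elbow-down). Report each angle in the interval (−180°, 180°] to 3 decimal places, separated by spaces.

cos θ_2 = (72.9968−8²−3²)/(2·8·3) = -0.0001; θ_2 = -90.0038° (elbow-down)
β = atan2(8.4280,-1.4020) = 99.4447°; ψ = atan2(-3.0000,7.9998) = -20.5565°
θ_1 = β − ψ = 120.0012°

120.001 -90.004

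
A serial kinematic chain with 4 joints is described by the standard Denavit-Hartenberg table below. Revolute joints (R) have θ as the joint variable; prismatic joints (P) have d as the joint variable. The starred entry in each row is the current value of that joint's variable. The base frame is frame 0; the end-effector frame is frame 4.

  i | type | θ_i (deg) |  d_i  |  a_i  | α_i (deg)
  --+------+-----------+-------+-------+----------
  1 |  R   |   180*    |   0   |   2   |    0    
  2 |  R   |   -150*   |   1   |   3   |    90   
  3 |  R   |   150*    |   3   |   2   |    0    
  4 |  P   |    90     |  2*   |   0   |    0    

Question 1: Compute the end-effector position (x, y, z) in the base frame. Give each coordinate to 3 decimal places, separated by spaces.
after link 1: o_1 = (-2.0000, 0.0000, 0.0000)
after link 2: o_2 = (0.5981, 1.5000, 1.0000)
after link 3: o_3 = (0.5981, -1.9641, 2.0000)
after link 4: o_4 = (1.5981, -3.6962, 2.0000)

1.598 -3.696 2.000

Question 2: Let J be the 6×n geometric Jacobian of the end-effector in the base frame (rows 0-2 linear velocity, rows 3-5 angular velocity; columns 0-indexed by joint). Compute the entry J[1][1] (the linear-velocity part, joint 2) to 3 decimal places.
3.598

axis z_1 = (0.0000,0.0000,1.0000); lever o_n−o_1 = (3.5981,-3.6962,2.0000)
cross product → J_v[:, 1] = (3.6962,3.5981,-0.0000)
J_ω[:, 1] = z_1
entry J[1][1] = 3.5981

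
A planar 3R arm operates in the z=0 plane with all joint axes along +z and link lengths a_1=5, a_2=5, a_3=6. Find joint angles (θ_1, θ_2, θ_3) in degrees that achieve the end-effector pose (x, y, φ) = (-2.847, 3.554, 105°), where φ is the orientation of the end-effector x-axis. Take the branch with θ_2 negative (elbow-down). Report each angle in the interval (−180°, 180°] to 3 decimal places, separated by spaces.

wrist centre = target − a_3·(cos φ, sin φ) = (-1.2941, -2.2416)
cos θ_2 = (6.6992−5²−5²)/(2·5·5) = -0.8660; θ_2 = -149.9989° (elbow-down)
β = atan2(-2.2416,-1.2941) = -119.9985°; ψ = atan2(-2.5001,0.6699) = -74.9994°
θ_1 = β − ψ = -44.9991°
θ_3 = φ − θ_1 − θ_2 = -60.0020° (wrapped to (-180°,180°])

-44.999 -149.999 -60.002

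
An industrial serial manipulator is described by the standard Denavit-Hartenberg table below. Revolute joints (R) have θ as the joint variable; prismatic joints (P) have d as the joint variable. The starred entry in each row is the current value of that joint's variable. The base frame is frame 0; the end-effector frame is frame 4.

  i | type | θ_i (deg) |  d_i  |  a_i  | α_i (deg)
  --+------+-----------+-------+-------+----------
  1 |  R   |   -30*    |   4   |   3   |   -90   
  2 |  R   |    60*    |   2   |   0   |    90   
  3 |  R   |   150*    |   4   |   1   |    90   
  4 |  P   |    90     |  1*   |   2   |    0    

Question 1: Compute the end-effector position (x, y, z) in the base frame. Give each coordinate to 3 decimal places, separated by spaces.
8.623 -1.092 7.317

after link 1: o_1 = (2.5981, -1.5000, 4.0000)
after link 2: o_2 = (3.5981, 0.2321, 4.0000)
after link 3: o_3 = (6.4731, -0.8505, 6.7500)
after link 4: o_4 = (8.6226, -1.0915, 7.3170)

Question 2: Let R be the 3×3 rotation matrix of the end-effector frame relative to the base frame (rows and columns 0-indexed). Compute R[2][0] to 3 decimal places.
End-effector x-axis (col 0 of R) = (0.7500,-0.4330,0.5000)
R[2][0] = 0.5000

0.500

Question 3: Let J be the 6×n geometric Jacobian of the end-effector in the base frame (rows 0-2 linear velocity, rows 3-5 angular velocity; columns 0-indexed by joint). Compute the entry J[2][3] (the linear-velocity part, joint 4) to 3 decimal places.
-0.433

prismatic axis z_3 = (0.6495,0.6250,-0.4330)
J_v[:, 3] = z_3; J_ω[:, 3] = (0,0,0)
entry J[2][3] = -0.4330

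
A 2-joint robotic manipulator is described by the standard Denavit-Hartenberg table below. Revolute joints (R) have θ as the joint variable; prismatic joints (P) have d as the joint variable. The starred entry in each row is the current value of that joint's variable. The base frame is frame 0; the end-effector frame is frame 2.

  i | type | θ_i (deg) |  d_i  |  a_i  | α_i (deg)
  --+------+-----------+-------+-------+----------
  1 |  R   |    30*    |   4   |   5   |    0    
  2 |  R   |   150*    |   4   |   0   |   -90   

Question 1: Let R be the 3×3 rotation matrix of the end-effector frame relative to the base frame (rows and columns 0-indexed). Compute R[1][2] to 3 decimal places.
-1.000

End-effector z-axis (col 2 of R) = (0.0000,-1.0000,0.0000)
R[1][2] = -1.0000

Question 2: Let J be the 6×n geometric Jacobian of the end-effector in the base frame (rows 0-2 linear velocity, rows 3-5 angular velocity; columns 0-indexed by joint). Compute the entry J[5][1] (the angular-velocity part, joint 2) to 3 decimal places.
axis z_1 = (0.0000,0.0000,1.0000); lever o_n−o_1 = (0.0000,0.0000,4.0000)
cross product → J_v[:, 1] = (0.0000,0.0000,0.0000)
J_ω[:, 1] = z_1
entry J[5][1] = 1.0000

1.000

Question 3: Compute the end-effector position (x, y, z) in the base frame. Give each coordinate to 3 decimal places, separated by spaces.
after link 1: o_1 = (4.3301, 2.5000, 4.0000)
after link 2: o_2 = (4.3301, 2.5000, 8.0000)

4.330 2.500 8.000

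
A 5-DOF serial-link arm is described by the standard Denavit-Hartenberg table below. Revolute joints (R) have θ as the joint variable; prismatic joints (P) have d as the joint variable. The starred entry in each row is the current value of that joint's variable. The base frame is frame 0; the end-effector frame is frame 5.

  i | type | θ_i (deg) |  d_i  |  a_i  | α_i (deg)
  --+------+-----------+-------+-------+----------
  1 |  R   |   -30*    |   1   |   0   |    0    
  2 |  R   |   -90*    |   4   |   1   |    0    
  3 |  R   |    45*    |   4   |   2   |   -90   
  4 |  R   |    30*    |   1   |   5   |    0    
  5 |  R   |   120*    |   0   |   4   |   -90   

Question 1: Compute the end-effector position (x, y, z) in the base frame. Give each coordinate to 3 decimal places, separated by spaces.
after link 1: o_1 = (0.0000, 0.0000, 1.0000)
after link 2: o_2 = (-0.5000, -0.8660, 5.0000)
after link 3: o_3 = (0.0176, -2.7979, 9.0000)
after link 4: o_4 = (2.1043, -6.7216, 6.5000)
after link 5: o_5 = (1.2077, -3.3756, 4.5000)

1.208 -3.376 4.500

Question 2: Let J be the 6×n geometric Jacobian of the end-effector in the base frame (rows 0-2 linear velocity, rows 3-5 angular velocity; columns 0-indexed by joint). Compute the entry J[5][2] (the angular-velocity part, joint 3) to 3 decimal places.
1.000

axis z_2 = (0.0000,0.0000,1.0000); lever o_n−o_2 = (1.7077,-2.5095,-0.5000)
cross product → J_v[:, 2] = (2.5095,1.7077,-0.0000)
J_ω[:, 2] = z_2
entry J[5][2] = 1.0000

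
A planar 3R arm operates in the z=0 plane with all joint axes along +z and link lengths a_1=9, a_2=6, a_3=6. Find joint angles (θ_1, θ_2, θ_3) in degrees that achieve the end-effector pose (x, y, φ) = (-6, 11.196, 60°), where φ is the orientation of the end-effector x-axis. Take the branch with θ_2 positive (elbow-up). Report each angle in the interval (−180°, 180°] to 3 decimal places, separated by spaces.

wrist centre = target − a_3·(cos φ, sin φ) = (-9.0000, 5.9998)
cos θ_2 = (116.9982−9²−6²)/(2·9·6) = -0.0000; θ_2 = 90.0010° (elbow-up)
β = atan2(5.9998,-9.0000) = 146.3106°; ψ = atan2(6.0000,8.9999) = 33.6904°
θ_1 = β − ψ = 112.6202°
θ_3 = φ − θ_1 − θ_2 = -142.6212° (wrapped to (-180°,180°])

112.620 90.001 -142.621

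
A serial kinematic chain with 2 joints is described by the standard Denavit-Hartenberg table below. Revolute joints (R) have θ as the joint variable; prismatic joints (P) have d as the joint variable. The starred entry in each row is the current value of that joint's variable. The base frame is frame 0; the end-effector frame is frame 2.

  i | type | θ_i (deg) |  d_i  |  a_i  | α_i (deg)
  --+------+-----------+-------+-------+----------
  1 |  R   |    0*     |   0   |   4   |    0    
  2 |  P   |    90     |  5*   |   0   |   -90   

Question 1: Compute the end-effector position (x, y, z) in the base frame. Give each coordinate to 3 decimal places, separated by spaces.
4.000 0.000 5.000

after link 1: o_1 = (4.0000, 0.0000, 0.0000)
after link 2: o_2 = (4.0000, 0.0000, 5.0000)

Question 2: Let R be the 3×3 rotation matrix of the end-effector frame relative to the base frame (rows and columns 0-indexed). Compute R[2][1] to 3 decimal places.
End-effector y-axis (col 1 of R) = (-0.0000,0.0000,-1.0000)
R[2][1] = -1.0000

-1.000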